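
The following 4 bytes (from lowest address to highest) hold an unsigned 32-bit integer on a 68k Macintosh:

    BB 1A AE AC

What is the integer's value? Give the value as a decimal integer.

Big-endian stores the most-significant byte at the lowest address.
The bytes are already most-significant first: 0xBB1AAEAC.
0xBB1AAEAC = 3139088044.

3139088044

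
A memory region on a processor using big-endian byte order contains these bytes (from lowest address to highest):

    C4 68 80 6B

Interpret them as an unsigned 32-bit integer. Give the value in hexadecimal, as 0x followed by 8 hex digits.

Big-endian stores the most-significant byte at the lowest address.
The bytes are already most-significant first: 0xC468806B.

0xC468806B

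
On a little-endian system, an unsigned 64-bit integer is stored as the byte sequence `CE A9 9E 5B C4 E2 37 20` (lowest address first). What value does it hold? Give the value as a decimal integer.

2321573465911372238

Little-endian stores the least-significant byte at the lowest address.
Reassemble most-significant byte first: 20 37 E2 C4 5B 9E A9 CE → 0x2037E2C45B9EA9CE.
0x2037E2C45B9EA9CE = 2321573465911372238.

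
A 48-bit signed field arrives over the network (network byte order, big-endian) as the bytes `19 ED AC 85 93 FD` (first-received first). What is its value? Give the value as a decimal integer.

In big-endian order the high byte comes first in memory.
The bytes are already most-significant first: 0x19EDAC8593FD.
0x19EDAC8593FD = 28508592378877.

28508592378877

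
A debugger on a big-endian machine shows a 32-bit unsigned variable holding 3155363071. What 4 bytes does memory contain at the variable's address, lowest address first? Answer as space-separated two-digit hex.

BC 13 04 FF

3155363071 in hexadecimal, padded to 32 bits, is 0xBC1304FF.
Split into bytes (most-significant first): BC 13 04 FF.
In big-endian order the high byte comes first in memory.
So the memory order matches the most-significant-first order: BC 13 04 FF.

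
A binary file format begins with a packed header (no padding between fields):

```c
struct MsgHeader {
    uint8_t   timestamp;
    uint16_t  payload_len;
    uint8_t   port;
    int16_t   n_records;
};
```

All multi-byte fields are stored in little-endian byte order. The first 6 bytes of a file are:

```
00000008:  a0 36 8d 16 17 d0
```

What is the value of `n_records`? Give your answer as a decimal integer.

-12265

`n_records` follows `timestamp` (1 B), `payload_len` (2 B), `port` (1 B), so it starts at offset 1 + 2 + 1 = 4 and occupies 2 bytes.
Bytes at offsets 4..5: 17 D0.
Little-endian: lowest address holds the least-significant byte.
Reassemble most-significant byte first: D0 17 → 0xD017.
Top bit is set, so as a signed 16-bit value this is 0xD017 − 2^16 = -12265.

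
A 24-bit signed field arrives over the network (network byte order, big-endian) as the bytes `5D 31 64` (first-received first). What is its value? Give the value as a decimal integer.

Big-endian stores the most-significant byte at the lowest address.
The bytes are already most-significant first: 0x5D3164.
0x5D3164 = 6107492.

6107492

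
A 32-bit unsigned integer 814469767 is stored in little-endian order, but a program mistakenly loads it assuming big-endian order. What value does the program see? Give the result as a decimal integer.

814469767 in 32-bit hexadecimal is 0x308BD287.
Stored little-endian, the bytes at ascending addresses are 87 D2 8B 30.
Read back as big-endian, the last byte is least significant, giving 0x87D28B30.
0x87D28B30 = 2278722352.

2278722352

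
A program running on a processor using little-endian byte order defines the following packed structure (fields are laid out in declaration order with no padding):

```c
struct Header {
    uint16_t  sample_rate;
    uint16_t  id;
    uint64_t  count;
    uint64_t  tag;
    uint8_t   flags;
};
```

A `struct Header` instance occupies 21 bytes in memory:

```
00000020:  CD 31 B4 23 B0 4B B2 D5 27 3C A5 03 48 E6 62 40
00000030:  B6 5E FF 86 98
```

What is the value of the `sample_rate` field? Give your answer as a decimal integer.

12749

`sample_rate` is the first field, at byte offset 0, occupying 2 bytes.
Bytes at offsets 0..1: CD 31.
In little-endian order the low byte comes first in memory.
Reassemble most-significant byte first: 31 CD → 0x31CD.
0x31CD = 12749.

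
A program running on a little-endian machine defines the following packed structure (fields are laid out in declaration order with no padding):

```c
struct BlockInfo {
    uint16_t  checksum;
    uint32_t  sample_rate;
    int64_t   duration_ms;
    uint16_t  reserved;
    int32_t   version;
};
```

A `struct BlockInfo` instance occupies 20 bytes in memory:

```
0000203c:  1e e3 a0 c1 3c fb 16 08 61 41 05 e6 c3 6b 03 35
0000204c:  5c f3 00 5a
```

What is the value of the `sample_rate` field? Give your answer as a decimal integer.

4215062944

`sample_rate` follows `checksum` (2 bytes), so it starts at byte offset 2 and occupies 4 bytes.
Bytes at offsets 2..5: A0 C1 3C FB.
Little-endian stores the least-significant byte at the lowest address.
Reassemble most-significant byte first: FB 3C C1 A0 → 0xFB3CC1A0.
0xFB3CC1A0 = 4215062944.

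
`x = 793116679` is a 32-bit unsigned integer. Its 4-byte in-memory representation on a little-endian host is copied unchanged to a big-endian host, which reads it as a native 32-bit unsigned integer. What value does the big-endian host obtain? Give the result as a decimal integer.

793116679 in 32-bit hexadecimal is 0x2F460007.
Stored little-endian, the bytes at ascending addresses are 07 00 46 2F.
Read back as big-endian, the last byte is least significant, giving 0x0700462F.
0x0700462F = 117458479.

117458479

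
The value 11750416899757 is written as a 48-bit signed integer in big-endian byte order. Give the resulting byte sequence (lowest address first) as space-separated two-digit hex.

0A AF DB 6C DE AD

11750416899757 in hexadecimal, padded to 48 bits, is 0x0AAFDB6CDEAD.
Split into bytes (most-significant first): 0A AF DB 6C DE AD.
Big-endian stores the most-significant byte at the lowest address.
So the memory order matches the most-significant-first order: 0A AF DB 6C DE AD.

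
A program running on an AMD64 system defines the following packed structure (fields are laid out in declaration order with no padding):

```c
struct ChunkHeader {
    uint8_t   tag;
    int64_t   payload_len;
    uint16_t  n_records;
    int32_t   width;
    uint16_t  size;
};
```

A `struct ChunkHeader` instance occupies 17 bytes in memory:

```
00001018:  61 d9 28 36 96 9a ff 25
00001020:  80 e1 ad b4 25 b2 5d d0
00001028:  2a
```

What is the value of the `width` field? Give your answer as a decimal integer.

1571956148

`width` follows `tag` (1 B), `payload_len` (8 B), `n_records` (2 B), so it starts at offset 1 + 8 + 2 = 11 and occupies 4 bytes.
Bytes at offsets 11..14: B4 25 B2 5D.
Little-endian: lowest address holds the least-significant byte.
Reassemble most-significant byte first: 5D B2 25 B4 → 0x5DB225B4.
0x5DB225B4 = 1571956148.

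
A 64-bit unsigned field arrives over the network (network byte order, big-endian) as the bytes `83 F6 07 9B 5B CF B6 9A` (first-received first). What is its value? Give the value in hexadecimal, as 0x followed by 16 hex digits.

0x83F6079B5BCFB69A

Big-endian stores the most-significant byte at the lowest address.
The bytes are already most-significant first: 0x83F6079B5BCFB69A.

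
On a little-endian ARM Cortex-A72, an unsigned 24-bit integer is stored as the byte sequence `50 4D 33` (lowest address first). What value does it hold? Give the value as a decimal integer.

In little-endian order the low byte comes first in memory.
Reassemble most-significant byte first: 33 4D 50 → 0x334D50.
0x334D50 = 3362128.

3362128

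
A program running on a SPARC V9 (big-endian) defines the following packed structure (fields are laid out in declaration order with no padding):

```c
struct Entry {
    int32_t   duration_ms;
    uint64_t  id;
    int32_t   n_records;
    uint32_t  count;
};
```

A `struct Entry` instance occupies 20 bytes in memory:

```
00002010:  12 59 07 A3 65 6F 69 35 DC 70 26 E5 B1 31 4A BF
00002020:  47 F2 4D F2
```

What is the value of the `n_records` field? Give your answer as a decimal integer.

-1322169665

`n_records` follows `duration_ms` (4 B), `id` (8 B), so it starts at offset 4 + 8 = 12 and occupies 4 bytes.
Bytes at offsets 12..15: B1 31 4A BF.
Big-endian stores the most-significant byte at the lowest address.
The bytes are already most-significant first: 0xB1314ABF.
Top bit is set, so as a signed 32-bit value this is 0xB1314ABF − 2^32 = -1322169665.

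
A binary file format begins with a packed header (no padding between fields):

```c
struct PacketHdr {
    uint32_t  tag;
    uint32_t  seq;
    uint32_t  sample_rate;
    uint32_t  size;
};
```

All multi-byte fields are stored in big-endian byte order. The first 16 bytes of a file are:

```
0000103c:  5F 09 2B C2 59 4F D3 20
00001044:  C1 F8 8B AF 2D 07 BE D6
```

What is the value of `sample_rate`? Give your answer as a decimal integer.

`sample_rate` follows `tag` (4 B), `seq` (4 B), so it starts at offset 4 + 4 = 8 and occupies 4 bytes.
Bytes at offsets 8..11: C1 F8 8B AF.
Big-endian stores the most-significant byte at the lowest address.
The bytes are already most-significant first: 0xC1F88BAF.
0xC1F88BAF = 3254291375.

3254291375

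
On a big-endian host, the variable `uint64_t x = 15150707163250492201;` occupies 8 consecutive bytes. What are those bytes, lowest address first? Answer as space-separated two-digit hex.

15150707163250492201 in hexadecimal, padded to 64 bits, is 0xD2421FE4A1830329.
Split into bytes (most-significant first): D2 42 1F E4 A1 83 03 29.
Big-endian: lowest address holds the most-significant byte.
So the memory order matches the most-significant-first order: D2 42 1F E4 A1 83 03 29.

D2 42 1F E4 A1 83 03 29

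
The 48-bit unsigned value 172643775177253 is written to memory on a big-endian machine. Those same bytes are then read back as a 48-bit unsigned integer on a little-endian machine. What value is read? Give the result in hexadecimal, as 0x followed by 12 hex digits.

172643775177253 in 48-bit hexadecimal is 0x9D04C2E46225.
Stored big-endian, the bytes at ascending addresses are 9D 04 C2 E4 62 25.
Read back as little-endian, the first byte is least significant, giving 0x2562E4C2049D.

0x2562E4C2049D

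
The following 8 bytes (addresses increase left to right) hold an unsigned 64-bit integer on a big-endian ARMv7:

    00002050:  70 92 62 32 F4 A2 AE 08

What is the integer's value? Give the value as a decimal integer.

8111653849839873544

In big-endian order the high byte comes first in memory.
The bytes are already most-significant first: 0x70926232F4A2AE08.
0x70926232F4A2AE08 = 8111653849839873544.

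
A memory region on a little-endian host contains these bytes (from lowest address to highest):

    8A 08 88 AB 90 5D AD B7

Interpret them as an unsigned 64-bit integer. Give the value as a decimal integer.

13235337755846248586

In little-endian order the low byte comes first in memory.
Reassemble most-significant byte first: B7 AD 5D 90 AB 88 08 8A → 0xB7AD5D90AB88088A.
0xB7AD5D90AB88088A = 13235337755846248586.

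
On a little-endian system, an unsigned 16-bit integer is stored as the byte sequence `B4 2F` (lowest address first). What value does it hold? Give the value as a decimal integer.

Little-endian stores the least-significant byte at the lowest address.
Reassemble most-significant byte first: 2F B4 → 0x2FB4.
0x2FB4 = 12212.

12212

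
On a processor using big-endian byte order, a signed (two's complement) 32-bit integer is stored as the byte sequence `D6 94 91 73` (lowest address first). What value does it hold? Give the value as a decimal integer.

-694906509

Big-endian stores the most-significant byte at the lowest address.
The bytes are already most-significant first: 0xD6949173.
Top bit is set, so as a signed 32-bit value this is 0xD6949173 − 2^32 = -694906509.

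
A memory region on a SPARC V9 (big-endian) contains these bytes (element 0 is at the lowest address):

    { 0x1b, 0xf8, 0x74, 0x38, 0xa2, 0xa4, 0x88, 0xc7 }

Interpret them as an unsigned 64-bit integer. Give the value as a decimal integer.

2015488619843979463

In big-endian order the high byte comes first in memory.
The bytes are already most-significant first: 0x1BF87438A2A488C7.
0x1BF87438A2A488C7 = 2015488619843979463.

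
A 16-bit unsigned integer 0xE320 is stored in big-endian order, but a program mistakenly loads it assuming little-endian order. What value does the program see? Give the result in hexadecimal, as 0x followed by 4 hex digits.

Stored big-endian, the bytes at ascending addresses are E3 20.
Read back as little-endian, the first byte is least significant, giving 0x20E3.

0x20E3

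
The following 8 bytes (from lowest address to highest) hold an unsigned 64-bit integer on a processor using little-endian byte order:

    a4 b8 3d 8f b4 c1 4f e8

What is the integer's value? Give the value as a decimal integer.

Little-endian stores the least-significant byte at the lowest address.
Reassemble most-significant byte first: E8 4F C1 B4 8F 3D B8 A4 → 0xE84FC1B48F3DB8A4.
0xE84FC1B48F3DB8A4 = 16739811321200883876.

16739811321200883876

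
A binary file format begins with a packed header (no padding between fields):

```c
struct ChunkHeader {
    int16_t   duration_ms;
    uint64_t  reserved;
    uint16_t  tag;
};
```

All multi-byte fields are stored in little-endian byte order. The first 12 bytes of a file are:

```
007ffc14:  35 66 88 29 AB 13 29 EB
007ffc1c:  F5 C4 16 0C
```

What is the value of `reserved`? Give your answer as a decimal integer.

14192508362384157064

`reserved` follows `duration_ms` (2 bytes), so it starts at byte offset 2 and occupies 8 bytes.
Bytes at offsets 2..9: 88 29 AB 13 29 EB F5 C4.
In little-endian order the low byte comes first in memory.
Reassemble most-significant byte first: C4 F5 EB 29 13 AB 29 88 → 0xC4F5EB2913AB2988.
0xC4F5EB2913AB2988 = 14192508362384157064.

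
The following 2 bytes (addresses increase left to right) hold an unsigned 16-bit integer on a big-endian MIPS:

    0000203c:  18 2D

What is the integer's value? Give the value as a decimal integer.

Big-endian stores the most-significant byte at the lowest address.
The bytes are already most-significant first: 0x182D.
0x182D = 6189.

6189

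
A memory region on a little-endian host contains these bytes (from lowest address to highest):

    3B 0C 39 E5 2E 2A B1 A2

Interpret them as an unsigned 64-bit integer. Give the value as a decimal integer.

11723197685924695099

Little-endian: lowest address holds the least-significant byte.
Reassemble most-significant byte first: A2 B1 2A 2E E5 39 0C 3B → 0xA2B12A2EE5390C3B.
0xA2B12A2EE5390C3B = 11723197685924695099.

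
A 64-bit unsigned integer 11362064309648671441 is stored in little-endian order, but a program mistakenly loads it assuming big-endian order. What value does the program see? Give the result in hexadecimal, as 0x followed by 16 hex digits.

11362064309648671441 in 64-bit hexadecimal is 0x9DAE294A73C0C2D1.
Stored little-endian, the bytes at ascending addresses are D1 C2 C0 73 4A 29 AE 9D.
Read back as big-endian, the last byte is least significant, giving 0xD1C2C0734A29AE9D.

0xD1C2C0734A29AE9D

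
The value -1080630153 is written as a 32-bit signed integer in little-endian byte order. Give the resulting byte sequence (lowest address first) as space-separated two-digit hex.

77 E4 96 BF

Two's complement of -1080630153 in 32 bits: 1080630153 = 0x40691B89; invert → 0xBF96E476; add 1 → 0xBF96E477.
Split into bytes (most-significant first): BF 96 E4 77.
Little-endian: lowest address holds the least-significant byte.
So at ascending addresses the bytes are 77 E4 96 BF.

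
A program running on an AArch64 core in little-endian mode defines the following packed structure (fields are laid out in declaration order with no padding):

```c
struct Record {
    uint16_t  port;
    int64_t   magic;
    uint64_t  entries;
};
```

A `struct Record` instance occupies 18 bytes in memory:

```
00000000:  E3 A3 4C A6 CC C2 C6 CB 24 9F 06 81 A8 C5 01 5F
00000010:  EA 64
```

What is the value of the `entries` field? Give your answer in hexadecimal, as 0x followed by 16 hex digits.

0x64EA5F01C5A88106

`entries` follows `port` (2 B), `magic` (8 B), so it starts at offset 2 + 8 = 10 and occupies 8 bytes.
Bytes at offsets 10..17: 06 81 A8 C5 01 5F EA 64.
In little-endian order the low byte comes first in memory.
Reassemble most-significant byte first: 64 EA 5F 01 C5 A8 81 06 → 0x64EA5F01C5A88106.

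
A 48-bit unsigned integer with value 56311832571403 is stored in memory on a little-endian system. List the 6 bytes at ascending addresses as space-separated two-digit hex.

56311832571403 in hexadecimal, padded to 48 bits, is 0x33371EC6EE0B.
Split into bytes (most-significant first): 33 37 1E C6 EE 0B.
In little-endian order the low byte comes first in memory.
So at ascending addresses the bytes are 0B EE C6 1E 37 33.

0B EE C6 1E 37 33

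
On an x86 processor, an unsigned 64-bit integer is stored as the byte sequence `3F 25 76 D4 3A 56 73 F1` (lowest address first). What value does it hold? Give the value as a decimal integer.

17398344596134962495

Little-endian: lowest address holds the least-significant byte.
Reassemble most-significant byte first: F1 73 56 3A D4 76 25 3F → 0xF173563AD476253F.
0xF173563AD476253F = 17398344596134962495.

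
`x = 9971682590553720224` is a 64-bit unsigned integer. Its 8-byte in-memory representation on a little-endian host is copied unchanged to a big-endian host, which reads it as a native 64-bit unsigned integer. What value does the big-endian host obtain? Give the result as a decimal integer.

9971682590553720224 in 64-bit hexadecimal is 0x8A62887BDEE6C5A0.
Stored little-endian, the bytes at ascending addresses are A0 C5 E6 DE 7B 88 62 8A.
Read back as big-endian, the last byte is least significant, giving 0xA0C5E6DE7B88628A.
0xA0C5E6DE7B88628A = 11584919459710132874.

11584919459710132874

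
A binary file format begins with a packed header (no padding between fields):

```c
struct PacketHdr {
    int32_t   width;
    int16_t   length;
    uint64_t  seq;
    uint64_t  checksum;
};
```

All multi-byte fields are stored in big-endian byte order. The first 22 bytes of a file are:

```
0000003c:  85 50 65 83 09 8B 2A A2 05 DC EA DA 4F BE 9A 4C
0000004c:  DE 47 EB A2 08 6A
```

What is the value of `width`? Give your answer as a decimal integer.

-2058328701

`width` is the first field, at byte offset 0, occupying 4 bytes.
Bytes at offsets 0..3: 85 50 65 83.
Big-endian: lowest address holds the most-significant byte.
The bytes are already most-significant first: 0x85506583.
Top bit is set, so as a signed 32-bit value this is 0x85506583 − 2^32 = -2058328701.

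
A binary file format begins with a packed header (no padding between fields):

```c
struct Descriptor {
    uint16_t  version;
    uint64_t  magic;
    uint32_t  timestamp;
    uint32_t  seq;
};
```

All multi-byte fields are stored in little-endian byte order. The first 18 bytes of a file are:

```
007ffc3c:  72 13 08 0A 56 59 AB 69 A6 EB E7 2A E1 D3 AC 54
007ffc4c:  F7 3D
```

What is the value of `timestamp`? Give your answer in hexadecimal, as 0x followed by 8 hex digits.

`timestamp` follows `version` (2 B), `magic` (8 B), so it starts at offset 2 + 8 = 10 and occupies 4 bytes.
Bytes at offsets 10..13: E7 2A E1 D3.
Little-endian stores the least-significant byte at the lowest address.
Reassemble most-significant byte first: D3 E1 2A E7 → 0xD3E12AE7.

0xD3E12AE7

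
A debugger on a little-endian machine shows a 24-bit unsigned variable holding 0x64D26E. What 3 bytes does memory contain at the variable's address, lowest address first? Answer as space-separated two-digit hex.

6E D2 64

Split into bytes (most-significant first): 64 D2 6E.
In little-endian order the low byte comes first in memory.
So at ascending addresses the bytes are 6E D2 64.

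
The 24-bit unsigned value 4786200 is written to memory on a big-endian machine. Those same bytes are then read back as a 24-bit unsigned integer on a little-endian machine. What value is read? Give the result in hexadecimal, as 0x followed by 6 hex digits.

0x180849

4786200 in 24-bit hexadecimal is 0x490818.
Stored big-endian, the bytes at ascending addresses are 49 08 18.
Read back as little-endian, the first byte is least significant, giving 0x180849.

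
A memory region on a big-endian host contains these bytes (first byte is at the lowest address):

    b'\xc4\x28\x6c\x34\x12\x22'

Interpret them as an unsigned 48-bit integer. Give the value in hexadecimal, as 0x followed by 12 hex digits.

Big-endian: lowest address holds the most-significant byte.
The bytes are already most-significant first: 0xC4286C341222.

0xC4286C341222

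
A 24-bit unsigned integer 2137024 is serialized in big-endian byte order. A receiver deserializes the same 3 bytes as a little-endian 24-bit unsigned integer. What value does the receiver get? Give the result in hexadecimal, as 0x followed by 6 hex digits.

0xC09B20

2137024 in 24-bit hexadecimal is 0x209BC0.
Stored big-endian, the bytes at ascending addresses are 20 9B C0.
Read back as little-endian, the first byte is least significant, giving 0xC09B20.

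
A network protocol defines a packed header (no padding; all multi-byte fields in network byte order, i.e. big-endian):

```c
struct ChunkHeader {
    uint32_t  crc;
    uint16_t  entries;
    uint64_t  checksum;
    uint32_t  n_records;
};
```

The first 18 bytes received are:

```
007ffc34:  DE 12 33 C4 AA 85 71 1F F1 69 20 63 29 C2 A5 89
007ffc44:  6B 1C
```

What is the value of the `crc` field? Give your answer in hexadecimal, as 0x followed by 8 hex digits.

`crc` is the first field, at byte offset 0, occupying 4 bytes.
Bytes at offsets 0..3: DE 12 33 C4.
Big-endian stores the most-significant byte at the lowest address.
The bytes are already most-significant first: 0xDE1233C4.

0xDE1233C4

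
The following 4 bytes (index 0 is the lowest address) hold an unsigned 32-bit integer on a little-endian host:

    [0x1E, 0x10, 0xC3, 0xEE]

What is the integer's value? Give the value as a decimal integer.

4005761054

Little-endian stores the least-significant byte at the lowest address.
Reassemble most-significant byte first: EE C3 10 1E → 0xEEC3101E.
0xEEC3101E = 4005761054.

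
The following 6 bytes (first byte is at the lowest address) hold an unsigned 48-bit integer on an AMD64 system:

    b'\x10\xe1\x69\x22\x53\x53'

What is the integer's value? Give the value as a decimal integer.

In little-endian order the low byte comes first in memory.
Reassemble most-significant byte first: 53 53 22 69 E1 10 → 0x53532269E110.
0x53532269E110 = 91616524755216.

91616524755216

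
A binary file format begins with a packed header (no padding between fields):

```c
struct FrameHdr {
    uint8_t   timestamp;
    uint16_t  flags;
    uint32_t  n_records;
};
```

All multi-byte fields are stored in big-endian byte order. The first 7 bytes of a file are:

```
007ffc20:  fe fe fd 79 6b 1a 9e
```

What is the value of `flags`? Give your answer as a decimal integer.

`flags` follows `timestamp` (1 byte), so it starts at byte offset 1 and occupies 2 bytes.
Bytes at offsets 1..2: FE FD.
In big-endian order the high byte comes first in memory.
The bytes are already most-significant first: 0xFEFD.
0xFEFD = 65277.

65277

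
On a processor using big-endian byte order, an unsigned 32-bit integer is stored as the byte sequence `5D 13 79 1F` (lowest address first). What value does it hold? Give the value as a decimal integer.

In big-endian order the high byte comes first in memory.
The bytes are already most-significant first: 0x5D13791F.
0x5D13791F = 1561557279.

1561557279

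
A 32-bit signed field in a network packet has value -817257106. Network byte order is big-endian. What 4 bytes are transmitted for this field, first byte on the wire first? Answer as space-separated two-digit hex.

Two's complement of -817257106 in 32 bits: 817257106 = 0x30B65A92; invert → 0xCF49A56D; add 1 → 0xCF49A56E.
Split into bytes (most-significant first): CF 49 A5 6E.
In big-endian order the high byte comes first in memory.
So the memory order matches the most-significant-first order: CF 49 A5 6E.

CF 49 A5 6E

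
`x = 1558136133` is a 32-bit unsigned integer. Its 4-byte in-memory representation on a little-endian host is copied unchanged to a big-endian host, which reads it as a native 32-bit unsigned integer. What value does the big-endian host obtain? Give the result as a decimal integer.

1162207068

1558136133 in 32-bit hexadecimal is 0x5CDF4545.
Stored little-endian, the bytes at ascending addresses are 45 45 DF 5C.
Read back as big-endian, the last byte is least significant, giving 0x4545DF5C.
0x4545DF5C = 1162207068.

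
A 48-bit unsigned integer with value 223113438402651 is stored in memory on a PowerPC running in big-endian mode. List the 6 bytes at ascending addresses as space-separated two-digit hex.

223113438402651 in hexadecimal, padded to 48 bits, is 0xCAEBA53D985B.
Split into bytes (most-significant first): CA EB A5 3D 98 5B.
Big-endian stores the most-significant byte at the lowest address.
So the memory order matches the most-significant-first order: CA EB A5 3D 98 5B.

CA EB A5 3D 98 5B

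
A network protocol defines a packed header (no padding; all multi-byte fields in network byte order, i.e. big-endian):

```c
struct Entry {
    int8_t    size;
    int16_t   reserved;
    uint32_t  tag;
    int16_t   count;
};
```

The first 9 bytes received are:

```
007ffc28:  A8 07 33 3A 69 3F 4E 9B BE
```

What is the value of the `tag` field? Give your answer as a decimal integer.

`tag` follows `size` (1 B), `reserved` (2 B), so it starts at offset 1 + 2 = 3 and occupies 4 bytes.
Bytes at offsets 3..6: 3A 69 3F 4E.
Big-endian stores the most-significant byte at the lowest address.
The bytes are already most-significant first: 0x3A693F4E.
0x3A693F4E = 979976014.

979976014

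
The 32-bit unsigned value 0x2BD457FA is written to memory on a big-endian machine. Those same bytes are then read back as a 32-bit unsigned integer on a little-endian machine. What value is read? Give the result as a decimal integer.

4200059947

Stored big-endian, the bytes at ascending addresses are 2B D4 57 FA.
Read back as little-endian, the first byte is least significant, giving 0xFA57D42B.
0xFA57D42B = 4200059947.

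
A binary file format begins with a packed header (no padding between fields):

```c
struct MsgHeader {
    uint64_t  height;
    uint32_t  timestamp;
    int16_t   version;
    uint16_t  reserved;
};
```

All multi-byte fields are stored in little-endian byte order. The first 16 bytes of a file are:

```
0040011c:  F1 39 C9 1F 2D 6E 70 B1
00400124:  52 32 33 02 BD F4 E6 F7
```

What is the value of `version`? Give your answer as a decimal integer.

`version` follows `height` (8 B), `timestamp` (4 B), so it starts at offset 8 + 4 = 12 and occupies 2 bytes.
Bytes at offsets 12..13: BD F4.
Little-endian stores the least-significant byte at the lowest address.
Reassemble most-significant byte first: F4 BD → 0xF4BD.
Top bit is set, so as a signed 16-bit value this is 0xF4BD − 2^16 = -2883.

-2883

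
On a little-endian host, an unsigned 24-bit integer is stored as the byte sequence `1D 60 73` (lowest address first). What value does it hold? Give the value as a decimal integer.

Little-endian stores the least-significant byte at the lowest address.
Reassemble most-significant byte first: 73 60 1D → 0x73601D.
0x73601D = 7561245.

7561245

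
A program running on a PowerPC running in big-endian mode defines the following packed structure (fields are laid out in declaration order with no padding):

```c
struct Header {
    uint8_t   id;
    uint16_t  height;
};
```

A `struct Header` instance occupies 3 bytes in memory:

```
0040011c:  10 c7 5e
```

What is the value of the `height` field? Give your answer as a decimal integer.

`height` follows `id` (1 byte), so it starts at byte offset 1 and occupies 2 bytes.
Bytes at offsets 1..2: C7 5E.
Big-endian stores the most-significant byte at the lowest address.
The bytes are already most-significant first: 0xC75E.
0xC75E = 51038.

51038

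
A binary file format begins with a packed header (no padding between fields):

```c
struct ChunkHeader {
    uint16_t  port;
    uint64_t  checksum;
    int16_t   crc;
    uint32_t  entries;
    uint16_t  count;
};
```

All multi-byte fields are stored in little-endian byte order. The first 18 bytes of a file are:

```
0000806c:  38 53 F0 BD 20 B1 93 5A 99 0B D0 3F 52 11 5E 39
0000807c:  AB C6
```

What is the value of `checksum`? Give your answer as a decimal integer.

835798796232343024

`checksum` follows `port` (2 bytes), so it starts at byte offset 2 and occupies 8 bytes.
Bytes at offsets 2..9: F0 BD 20 B1 93 5A 99 0B.
Little-endian stores the least-significant byte at the lowest address.
Reassemble most-significant byte first: 0B 99 5A 93 B1 20 BD F0 → 0x0B995A93B120BDF0.
0x0B995A93B120BDF0 = 835798796232343024.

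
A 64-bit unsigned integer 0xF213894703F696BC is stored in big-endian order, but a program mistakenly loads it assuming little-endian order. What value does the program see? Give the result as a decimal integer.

13589319419582551026

Stored big-endian, the bytes at ascending addresses are F2 13 89 47 03 F6 96 BC.
Read back as little-endian, the first byte is least significant, giving 0xBC96F603478913F2.
0xBC96F603478913F2 = 13589319419582551026.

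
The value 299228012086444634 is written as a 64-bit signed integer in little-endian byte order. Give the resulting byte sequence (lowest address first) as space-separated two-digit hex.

5A 42 42 A7 4A 12 27 04

299228012086444634 in hexadecimal, padded to 64 bits, is 0x0427124AA742425A.
Split into bytes (most-significant first): 04 27 12 4A A7 42 42 5A.
Little-endian stores the least-significant byte at the lowest address.
So at ascending addresses the bytes are 5A 42 42 A7 4A 12 27 04.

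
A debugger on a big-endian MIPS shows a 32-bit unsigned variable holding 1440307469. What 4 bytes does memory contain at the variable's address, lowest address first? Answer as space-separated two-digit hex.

55 D9 59 0D

1440307469 in hexadecimal, padded to 32 bits, is 0x55D9590D.
Split into bytes (most-significant first): 55 D9 59 0D.
In big-endian order the high byte comes first in memory.
So the memory order matches the most-significant-first order: 55 D9 59 0D.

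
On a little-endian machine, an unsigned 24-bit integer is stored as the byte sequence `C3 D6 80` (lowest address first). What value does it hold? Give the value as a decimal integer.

In little-endian order the low byte comes first in memory.
Reassemble most-significant byte first: 80 D6 C3 → 0x80D6C3.
0x80D6C3 = 8443587.

8443587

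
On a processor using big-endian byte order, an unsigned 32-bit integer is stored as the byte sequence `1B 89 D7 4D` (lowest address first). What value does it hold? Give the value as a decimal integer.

462018381

Big-endian: lowest address holds the most-significant byte.
The bytes are already most-significant first: 0x1B89D74D.
0x1B89D74D = 462018381.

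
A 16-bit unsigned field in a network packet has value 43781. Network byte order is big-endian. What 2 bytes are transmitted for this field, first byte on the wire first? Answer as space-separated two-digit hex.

43781 in hexadecimal, padded to 16 bits, is 0xAB05.
Split into bytes (most-significant first): AB 05.
Big-endian: lowest address holds the most-significant byte.
So the memory order matches the most-significant-first order: AB 05.

AB 05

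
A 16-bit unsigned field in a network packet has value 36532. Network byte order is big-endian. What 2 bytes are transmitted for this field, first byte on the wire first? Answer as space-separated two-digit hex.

8E B4

36532 in hexadecimal, padded to 16 bits, is 0x8EB4.
Split into bytes (most-significant first): 8E B4.
In big-endian order the high byte comes first in memory.
So the memory order matches the most-significant-first order: 8E B4.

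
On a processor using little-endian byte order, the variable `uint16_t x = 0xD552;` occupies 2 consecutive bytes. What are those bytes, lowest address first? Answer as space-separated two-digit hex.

Split into bytes (most-significant first): D5 52.
In little-endian order the low byte comes first in memory.
So at ascending addresses the bytes are 52 D5.

52 D5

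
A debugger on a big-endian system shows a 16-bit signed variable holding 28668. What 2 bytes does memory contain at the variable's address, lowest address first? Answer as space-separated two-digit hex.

6F FC

28668 in hexadecimal, padded to 16 bits, is 0x6FFC.
Split into bytes (most-significant first): 6F FC.
Big-endian: lowest address holds the most-significant byte.
So the memory order matches the most-significant-first order: 6F FC.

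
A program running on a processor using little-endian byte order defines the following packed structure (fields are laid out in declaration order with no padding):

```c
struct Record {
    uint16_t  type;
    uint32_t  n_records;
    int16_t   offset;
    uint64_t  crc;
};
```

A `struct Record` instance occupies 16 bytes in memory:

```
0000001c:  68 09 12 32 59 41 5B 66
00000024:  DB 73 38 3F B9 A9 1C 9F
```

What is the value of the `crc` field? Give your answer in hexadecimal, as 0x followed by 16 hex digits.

`crc` follows `type` (2 B), `n_records` (4 B), `offset` (2 B), so it starts at offset 2 + 4 + 2 = 8 and occupies 8 bytes.
Bytes at offsets 8..15: DB 73 38 3F B9 A9 1C 9F.
In little-endian order the low byte comes first in memory.
Reassemble most-significant byte first: 9F 1C A9 B9 3F 38 73 DB → 0x9F1CA9B93F3873DB.

0x9F1CA9B93F3873DB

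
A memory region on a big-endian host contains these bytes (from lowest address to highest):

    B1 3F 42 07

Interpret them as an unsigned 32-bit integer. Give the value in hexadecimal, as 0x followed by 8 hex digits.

0xB13F4207

Big-endian: lowest address holds the most-significant byte.
The bytes are already most-significant first: 0xB13F4207.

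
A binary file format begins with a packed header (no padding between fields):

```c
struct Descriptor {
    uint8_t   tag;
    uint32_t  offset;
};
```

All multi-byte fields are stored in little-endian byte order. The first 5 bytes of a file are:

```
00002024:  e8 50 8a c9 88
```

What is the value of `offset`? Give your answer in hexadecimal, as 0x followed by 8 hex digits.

0x88C98A50

`offset` follows `tag` (1 byte), so it starts at byte offset 1 and occupies 4 bytes.
Bytes at offsets 1..4: 50 8A C9 88.
Little-endian: lowest address holds the least-significant byte.
Reassemble most-significant byte first: 88 C9 8A 50 → 0x88C98A50.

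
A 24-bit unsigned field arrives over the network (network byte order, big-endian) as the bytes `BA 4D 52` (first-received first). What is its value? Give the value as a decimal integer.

12209490

Big-endian: lowest address holds the most-significant byte.
The bytes are already most-significant first: 0xBA4D52.
0xBA4D52 = 12209490.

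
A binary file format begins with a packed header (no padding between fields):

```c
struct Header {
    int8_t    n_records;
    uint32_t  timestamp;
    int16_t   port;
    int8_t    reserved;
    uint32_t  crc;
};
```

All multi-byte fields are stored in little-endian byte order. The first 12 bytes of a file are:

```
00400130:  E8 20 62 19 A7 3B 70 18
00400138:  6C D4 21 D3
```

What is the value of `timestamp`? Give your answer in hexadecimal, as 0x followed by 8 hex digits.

`timestamp` follows `n_records` (1 byte), so it starts at byte offset 1 and occupies 4 bytes.
Bytes at offsets 1..4: 20 62 19 A7.
In little-endian order the low byte comes first in memory.
Reassemble most-significant byte first: A7 19 62 20 → 0xA7196220.

0xA7196220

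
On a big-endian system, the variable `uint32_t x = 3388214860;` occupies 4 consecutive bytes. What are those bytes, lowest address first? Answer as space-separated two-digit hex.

3388214860 in hexadecimal, padded to 32 bits, is 0xC9F40E4C.
Split into bytes (most-significant first): C9 F4 0E 4C.
Big-endian: lowest address holds the most-significant byte.
So the memory order matches the most-significant-first order: C9 F4 0E 4C.

C9 F4 0E 4C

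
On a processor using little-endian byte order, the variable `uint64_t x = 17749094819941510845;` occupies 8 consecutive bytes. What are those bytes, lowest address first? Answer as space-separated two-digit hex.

17749094819941510845 in hexadecimal, padded to 64 bits, is 0xF65173B33356EEBD.
Split into bytes (most-significant first): F6 51 73 B3 33 56 EE BD.
Little-endian: lowest address holds the least-significant byte.
So at ascending addresses the bytes are BD EE 56 33 B3 73 51 F6.

BD EE 56 33 B3 73 51 F6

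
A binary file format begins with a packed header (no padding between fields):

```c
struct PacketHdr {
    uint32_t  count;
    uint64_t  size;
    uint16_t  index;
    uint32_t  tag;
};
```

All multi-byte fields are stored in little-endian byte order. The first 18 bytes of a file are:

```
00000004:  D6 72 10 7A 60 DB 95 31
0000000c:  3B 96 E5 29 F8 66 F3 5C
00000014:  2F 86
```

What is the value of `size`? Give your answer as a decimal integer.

`size` follows `count` (4 bytes), so it starts at byte offset 4 and occupies 8 bytes.
Bytes at offsets 4..11: 60 DB 95 31 3B 96 E5 29.
Little-endian stores the least-significant byte at the lowest address.
Reassemble most-significant byte first: 29 E5 96 3B 31 95 DB 60 → 0x29E5963B3195DB60.
0x29E5963B3195DB60 = 3018984306200927072.

3018984306200927072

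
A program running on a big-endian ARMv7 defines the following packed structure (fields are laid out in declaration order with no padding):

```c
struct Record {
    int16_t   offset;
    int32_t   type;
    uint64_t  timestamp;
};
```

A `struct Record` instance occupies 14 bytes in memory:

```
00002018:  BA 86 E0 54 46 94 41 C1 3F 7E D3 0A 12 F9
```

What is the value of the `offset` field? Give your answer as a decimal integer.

-17786

`offset` is the first field, at byte offset 0, occupying 2 bytes.
Bytes at offsets 0..1: BA 86.
Big-endian: lowest address holds the most-significant byte.
The bytes are already most-significant first: 0xBA86.
Top bit is set, so as a signed 16-bit value this is 0xBA86 − 2^16 = -17786.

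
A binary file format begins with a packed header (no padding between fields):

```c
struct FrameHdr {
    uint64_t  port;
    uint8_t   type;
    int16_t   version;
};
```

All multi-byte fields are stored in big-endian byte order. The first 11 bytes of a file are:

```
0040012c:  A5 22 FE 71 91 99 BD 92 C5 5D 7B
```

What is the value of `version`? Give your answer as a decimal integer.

`version` follows `port` (8 B), `type` (1 B), so it starts at offset 8 + 1 = 9 and occupies 2 bytes.
Bytes at offsets 9..10: 5D 7B.
Big-endian: lowest address holds the most-significant byte.
The bytes are already most-significant first: 0x5D7B.
0x5D7B = 23931.

23931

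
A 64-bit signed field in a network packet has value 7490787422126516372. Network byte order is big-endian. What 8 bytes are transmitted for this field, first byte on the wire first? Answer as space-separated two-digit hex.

67 F4 9F 78 F7 D0 A8 94

7490787422126516372 in hexadecimal, padded to 64 bits, is 0x67F49F78F7D0A894.
Split into bytes (most-significant first): 67 F4 9F 78 F7 D0 A8 94.
Big-endian stores the most-significant byte at the lowest address.
So the memory order matches the most-significant-first order: 67 F4 9F 78 F7 D0 A8 94.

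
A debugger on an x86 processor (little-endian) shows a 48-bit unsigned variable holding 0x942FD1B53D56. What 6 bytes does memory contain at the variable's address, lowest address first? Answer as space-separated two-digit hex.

56 3D B5 D1 2F 94

Split into bytes (most-significant first): 94 2F D1 B5 3D 56.
Little-endian: lowest address holds the least-significant byte.
So at ascending addresses the bytes are 56 3D B5 D1 2F 94.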